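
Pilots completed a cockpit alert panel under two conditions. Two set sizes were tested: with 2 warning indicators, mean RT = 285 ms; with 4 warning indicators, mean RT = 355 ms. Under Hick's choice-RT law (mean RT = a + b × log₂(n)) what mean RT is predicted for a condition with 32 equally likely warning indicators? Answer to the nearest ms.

565 ms

With log₂ n on the abscissa the relation is linear; from the two conditions:
  b = (355 − 285) / (log₂ 4 − log₂ 2) = 70 / (2 − 1) = 70 ms/bit
  a = 285 − 70 × 1 = 215 ms
Then RT(32) = 215 + 70 × log₂ 32 = 215 + 70 × 5 ≈ 565.000 ms.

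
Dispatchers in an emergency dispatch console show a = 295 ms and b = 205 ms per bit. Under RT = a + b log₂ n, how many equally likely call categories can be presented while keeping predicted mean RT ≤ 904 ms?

Set 295 + 205·log₂ n ≤ 904 → log₂ n ≤ (904 − 295)/205 = 2.9707.
So n ≤ 2^2.9707 = 7.839; the largest integer n is 7.

7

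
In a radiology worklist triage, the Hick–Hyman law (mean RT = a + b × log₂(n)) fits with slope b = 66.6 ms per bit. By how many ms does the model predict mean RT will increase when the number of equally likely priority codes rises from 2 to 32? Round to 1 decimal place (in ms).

266.4 ms

The intercept a cancels: ΔRT = b·(log₂ n₂ − log₂ n₁) = b·log₂(n₂/n₁).
log₂(32) − log₂(2) = log₂(32/2) = log₂(16) = 4.
ΔRT = 66.6 × 4.0000 = 266.400 ms.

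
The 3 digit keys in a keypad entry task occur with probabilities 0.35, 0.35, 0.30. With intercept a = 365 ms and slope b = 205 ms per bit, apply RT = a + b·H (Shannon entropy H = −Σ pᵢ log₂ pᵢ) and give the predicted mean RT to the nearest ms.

H = 0.35·log₂(1/0.35) + 0.35·log₂(1/0.35) + 0.30·log₂(1/0.30) = 1.5813 bits.
RT = 365 + 205 × 1.5813 = 689.16 ms.

689 ms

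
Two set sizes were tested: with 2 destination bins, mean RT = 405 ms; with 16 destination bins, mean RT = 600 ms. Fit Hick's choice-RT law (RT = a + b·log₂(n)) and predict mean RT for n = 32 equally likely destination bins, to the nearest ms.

Fit slope and intercept:
  b = (600 − 405) / (log₂ 16 − log₂ 2) = 195 / (4 − 1) = 65 ms/bit
  a = 405 − 65 × 1 = 340 ms
Then RT(32) = 340 + 65 × log₂ 32 = 340 + 65 × 5 ≈ 665.000 ms.

665 ms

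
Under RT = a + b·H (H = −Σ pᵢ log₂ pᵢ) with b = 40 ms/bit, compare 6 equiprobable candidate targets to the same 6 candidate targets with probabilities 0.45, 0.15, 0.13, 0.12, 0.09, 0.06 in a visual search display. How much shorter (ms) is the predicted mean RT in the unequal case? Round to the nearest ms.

14 ms

Equiprobable entropy H₀ = log₂ 6 = 2.5850 bits.
Skewed entropy H = −Σ pᵢ log₂ pᵢ = 2.2348 bits.
ΔRT = b·(H₀ − H) = 40 × 0.3501 = 14.00 ms.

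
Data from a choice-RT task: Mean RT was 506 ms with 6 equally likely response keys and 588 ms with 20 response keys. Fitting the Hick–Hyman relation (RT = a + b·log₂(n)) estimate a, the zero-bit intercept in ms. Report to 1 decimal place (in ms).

384.0 ms

The slope on a log₂ axis is (588 − 506) / (4.3219 − 2.5850) = 47.209 ms/bit.
Intercept: a = 506 − 47.209·log₂(6) = 383.967 ms.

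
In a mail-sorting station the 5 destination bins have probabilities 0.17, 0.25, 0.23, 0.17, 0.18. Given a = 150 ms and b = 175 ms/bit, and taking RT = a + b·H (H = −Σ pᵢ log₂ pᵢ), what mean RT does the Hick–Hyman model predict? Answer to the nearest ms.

553 ms

Entropy contributions −pᵢ log₂ pᵢ: 0.4346, 0.5000, 0.4877, 0.4346, 0.4453; sum H = 2.3021 bits.
RT = a + bH = 150 + 175·2.3021 = 552.88 ms.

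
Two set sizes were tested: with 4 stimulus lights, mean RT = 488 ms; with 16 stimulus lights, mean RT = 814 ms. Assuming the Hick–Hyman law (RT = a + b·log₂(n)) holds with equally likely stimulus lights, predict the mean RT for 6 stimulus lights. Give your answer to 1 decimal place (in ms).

583.3 ms

Fit slope and intercept:
  b = (814 − 488) / (log₂ 16 − log₂ 4) = 326 / (4 − 2) = 163.000 ms/bit
  a = 488 − 163.000 × 2 = 162.000 ms
Then RT(6) = 162.000 + 163.000 × log₂ 6 = 162.000 + 163.000 × 2.5850 ≈ 583.349 ms.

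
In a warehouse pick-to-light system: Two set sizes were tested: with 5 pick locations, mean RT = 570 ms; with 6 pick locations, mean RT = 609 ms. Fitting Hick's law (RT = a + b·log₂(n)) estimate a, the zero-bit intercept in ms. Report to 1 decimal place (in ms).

The slope on a log₂ axis is (609 − 570) / (2.5850 − 2.3219) = 148.270 ms/bit.
Intercept: a = 570 − 148.270·log₂(5) = 225.729 ms.

225.7 ms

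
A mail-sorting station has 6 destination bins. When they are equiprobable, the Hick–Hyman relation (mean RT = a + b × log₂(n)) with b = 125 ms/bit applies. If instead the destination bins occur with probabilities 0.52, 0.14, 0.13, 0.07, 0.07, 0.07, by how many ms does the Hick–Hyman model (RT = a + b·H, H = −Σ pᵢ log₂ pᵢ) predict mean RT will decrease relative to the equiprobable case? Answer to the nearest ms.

The RT saving is b·ΔH. Equiprobable H₀ = log₂(6) = 2.5850 bits; with the given probabilities H = 2.0760 bits.
b·(H₀ − H) = 125 × (2.5850 − 2.0760) = 63.62 ms.

64 ms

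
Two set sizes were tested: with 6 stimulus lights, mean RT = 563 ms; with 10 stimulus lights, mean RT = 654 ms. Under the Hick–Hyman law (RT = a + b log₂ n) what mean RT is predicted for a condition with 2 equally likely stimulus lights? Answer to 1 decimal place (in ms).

With log₂ n on the abscissa the relation is linear; from the two conditions:
  b = (654 − 563) / (log₂ 10 − log₂ 6) = 91 / (3.3219 − 2.5850) = 123.479 ms/bit
  a = 563 − 123.479 × 2.5850 = 243.811 ms
Then RT(2) = 243.811 + 123.479 × log₂ 2 = 243.811 + 123.479 × 1 ≈ 367.290 ms.

367.3 ms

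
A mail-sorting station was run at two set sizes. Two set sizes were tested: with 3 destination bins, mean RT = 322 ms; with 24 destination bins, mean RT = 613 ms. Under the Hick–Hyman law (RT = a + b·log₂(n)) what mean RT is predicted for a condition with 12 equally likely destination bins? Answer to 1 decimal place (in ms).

516.0 ms

With log₂ n on the abscissa the relation is linear; from the two conditions:
  b = (613 − 322) / (log₂ 24 − log₂ 3) = 291 / (4.5850 − 1.5850) = 97.000 ms/bit
  a = 322 − 97.000 × 1.5850 = 168.259 ms
Then RT(12) = 168.259 + 97.000 × log₂ 12 = 168.259 + 97.000 × 3.5850 ≈ 516.000 ms.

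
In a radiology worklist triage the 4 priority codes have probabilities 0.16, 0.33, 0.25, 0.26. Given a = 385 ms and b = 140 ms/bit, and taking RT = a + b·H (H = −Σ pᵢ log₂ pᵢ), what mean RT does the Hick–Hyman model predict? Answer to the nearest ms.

Entropy contributions −pᵢ log₂ pᵢ: 0.4230, 0.5278, 0.5000, 0.5053; sum H = 1.9561 bits.
RT = a + bH = 385 + 140·1.9561 = 658.86 ms.

659 ms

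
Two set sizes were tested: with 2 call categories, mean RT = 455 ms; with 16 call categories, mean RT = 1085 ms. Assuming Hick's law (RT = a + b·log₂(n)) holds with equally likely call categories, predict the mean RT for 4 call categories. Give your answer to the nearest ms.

RT is linear in log₂ n, so two points fix the line:
  b = (1085 − 455) / (log₂ 16 − log₂ 2) = 630 / (4 − 1) = 210 ms/bit
  a = 455 − 210 × 1 = 245 ms
Then RT(4) = 245 + 210 × log₂ 4 = 245 + 210 × 2 ≈ 665.000 ms.

665 ms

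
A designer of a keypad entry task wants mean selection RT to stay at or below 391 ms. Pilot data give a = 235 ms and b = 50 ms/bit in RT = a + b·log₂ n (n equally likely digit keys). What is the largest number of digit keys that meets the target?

8

Information budget: (391 − 235)/50 = 3.1200 bits, so n ≤ 2^3.1200 = 8.694 → at most 8.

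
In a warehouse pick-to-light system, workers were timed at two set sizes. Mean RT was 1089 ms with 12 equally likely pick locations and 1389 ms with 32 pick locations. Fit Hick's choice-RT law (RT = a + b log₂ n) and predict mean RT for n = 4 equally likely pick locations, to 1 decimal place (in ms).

753.0 ms

RT is linear in log₂ n, so two points fix the line:
  b = (1389 − 1089) / (log₂ 32 − log₂ 12) = 300 / (5 − 3.5850) = 212.009 ms/bit
  a = 1089 − 212.009 × 3.5850 = 328.957 ms
Then RT(4) = 328.957 + 212.009 × log₂ 4 = 328.957 + 212.009 × 2 ≈ 752.974 ms.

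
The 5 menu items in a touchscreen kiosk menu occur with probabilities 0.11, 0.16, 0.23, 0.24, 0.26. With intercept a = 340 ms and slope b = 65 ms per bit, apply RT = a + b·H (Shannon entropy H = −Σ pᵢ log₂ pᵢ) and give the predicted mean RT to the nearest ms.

487 ms

Entropy contributions −pᵢ log₂ pᵢ: 0.3503, 0.4230, 0.4877, 0.4941, 0.5053; sum H = 2.2604 bits.
RT = a + bH = 340 + 65·2.2604 = 486.93 ms.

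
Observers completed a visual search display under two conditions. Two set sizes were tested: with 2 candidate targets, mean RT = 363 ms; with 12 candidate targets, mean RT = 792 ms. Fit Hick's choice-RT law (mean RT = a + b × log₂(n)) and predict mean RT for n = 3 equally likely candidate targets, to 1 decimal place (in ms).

Solve the two-equation system in a and b:
  b = (792 − 363) / (log₂ 12 − log₂ 2) = 429 / (3.5850 − 1) = 165.960 ms/bit
  a = 363 − 165.960 × 1 = 197.040 ms
Then RT(3) = 197.040 + 165.960 × log₂ 3 = 197.040 + 165.960 × 1.5850 ≈ 460.080 ms.

460.1 ms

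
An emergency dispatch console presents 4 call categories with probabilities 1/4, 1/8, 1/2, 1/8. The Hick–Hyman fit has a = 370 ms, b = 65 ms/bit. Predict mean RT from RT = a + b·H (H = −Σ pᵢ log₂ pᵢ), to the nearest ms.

H = −Σ pᵢ log₂ pᵢ = 0.25·2 + 0.125·3 + 0.5·1 + 0.125·3 = 1.750 bits.
RT = 370 + 65 × 1.750 = 483.75 ms.

484 ms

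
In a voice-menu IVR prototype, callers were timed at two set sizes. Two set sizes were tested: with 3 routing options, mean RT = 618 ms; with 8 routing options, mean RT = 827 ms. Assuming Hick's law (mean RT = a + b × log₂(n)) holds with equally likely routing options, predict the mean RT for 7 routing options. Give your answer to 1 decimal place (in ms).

798.5 ms

With log₂ n on the abscissa the relation is linear; from the two conditions:
  b = (827 − 618) / (log₂ 8 − log₂ 3) = 209 / (3 − 1.5850) = 147.699 ms/bit
  a = 618 − 147.699 × 1.5850 = 383.902 ms
Then RT(7) = 383.902 + 147.699 × log₂ 7 = 383.902 + 147.699 × 2.8074 ≈ 798.546 ms.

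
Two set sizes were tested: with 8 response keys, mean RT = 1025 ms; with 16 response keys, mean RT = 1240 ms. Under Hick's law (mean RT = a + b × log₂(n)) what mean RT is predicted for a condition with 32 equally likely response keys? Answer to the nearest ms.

Solve the two-equation system in a and b:
  b = (1240 − 1025) / (log₂ 16 − log₂ 8) = 215 / (4 − 3) = 215 ms/bit
  a = 1025 − 215 × 3 = 380 ms
Then RT(32) = 380 + 215 × log₂ 32 = 380 + 215 × 5 ≈ 1455.000 ms.

1455 ms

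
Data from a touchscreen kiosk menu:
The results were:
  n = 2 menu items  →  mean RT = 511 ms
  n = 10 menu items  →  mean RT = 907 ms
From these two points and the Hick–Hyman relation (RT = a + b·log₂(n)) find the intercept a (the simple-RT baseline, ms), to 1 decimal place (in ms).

b = (RT₂ − RT₁)/(log₂ n₂ − log₂ n₁) = (907 − 511)/(3.3219 − 1) = 170.548 ms/bit.
Intercept: a = 511 − 170.548·log₂(2) = 340.452 ms.

340.5 ms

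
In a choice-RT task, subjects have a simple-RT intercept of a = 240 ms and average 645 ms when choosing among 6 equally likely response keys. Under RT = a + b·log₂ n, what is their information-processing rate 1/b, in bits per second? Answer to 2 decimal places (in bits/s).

b = (645 − 240)/log₂ 6 = 405/2.5850 = 156.675 ms per bit = 0.15668 s/bit; the reciprocal is 6.383 bits/s.

6.38 bits/s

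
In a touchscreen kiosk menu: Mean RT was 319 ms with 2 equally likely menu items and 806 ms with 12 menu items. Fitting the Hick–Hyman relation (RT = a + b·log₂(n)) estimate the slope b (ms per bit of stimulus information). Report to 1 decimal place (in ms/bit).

188.4 ms/bit

Slope: b = (806 − 319) / (log₂ 12 − log₂ 2) = 487/2.5850 = 188.397 ms/bit.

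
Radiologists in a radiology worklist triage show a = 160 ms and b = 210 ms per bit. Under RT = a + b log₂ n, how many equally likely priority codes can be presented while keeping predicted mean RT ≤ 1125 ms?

210·log₂ n ≤ 1125 − 160 = 965, giving log₂ n ≤ 4.5952 and n ≤ 24.172. The largest whole number is 24.

24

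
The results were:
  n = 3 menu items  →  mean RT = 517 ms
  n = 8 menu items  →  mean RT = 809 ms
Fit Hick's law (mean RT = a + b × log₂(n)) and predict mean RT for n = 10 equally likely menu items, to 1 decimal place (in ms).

Fit slope and intercept:
  b = (809 − 517) / (log₂ 8 − log₂ 3) = 292 / (3 − 1.5850) = 206.355 ms/bit
  a = 517 − 206.355 × 1.5850 = 189.935 ms
Then RT(10) = 189.935 + 206.355 × log₂ 10 = 189.935 + 206.355 × 3.3219 ≈ 875.431 ms.

875.4 ms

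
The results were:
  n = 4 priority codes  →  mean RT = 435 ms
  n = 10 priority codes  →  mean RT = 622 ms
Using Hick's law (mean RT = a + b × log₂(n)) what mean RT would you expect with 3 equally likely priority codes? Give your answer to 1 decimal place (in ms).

376.3 ms

With log₂ n on the abscissa the relation is linear; from the two conditions:
  b = (622 − 435) / (log₂ 10 − log₂ 4) = 187 / (3.3219 − 2) = 141.460 ms/bit
  a = 435 − 141.460 × 2 = 152.080 ms
Then RT(3) = 152.080 + 141.460 × log₂ 3 = 152.080 + 141.460 × 1.5850 ≈ 376.289 ms.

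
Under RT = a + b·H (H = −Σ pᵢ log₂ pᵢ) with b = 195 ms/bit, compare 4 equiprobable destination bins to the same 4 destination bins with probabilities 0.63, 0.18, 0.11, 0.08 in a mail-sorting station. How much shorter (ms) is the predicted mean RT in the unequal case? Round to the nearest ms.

Equiprobable entropy H₀ = log₂ 4 = 2.0000 bits.
Skewed entropy H = −Σ pᵢ log₂ pᵢ = 1.5070 bits.
ΔRT = b·(H₀ − H) = 195 × 0.4930 = 96.13 ms.

96 ms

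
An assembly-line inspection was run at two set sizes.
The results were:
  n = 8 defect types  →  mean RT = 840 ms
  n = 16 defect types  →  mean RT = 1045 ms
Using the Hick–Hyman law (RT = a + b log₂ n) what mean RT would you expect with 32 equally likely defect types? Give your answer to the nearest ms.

1250 ms

Solve the two-equation system in a and b:
  b = (1045 − 840) / (log₂ 16 − log₂ 8) = 205 / (4 − 3) = 205 ms/bit
  a = 840 − 205 × 3 = 225 ms
Then RT(32) = 225 + 205 × log₂ 32 = 225 + 205 × 5 ≈ 1250.000 ms.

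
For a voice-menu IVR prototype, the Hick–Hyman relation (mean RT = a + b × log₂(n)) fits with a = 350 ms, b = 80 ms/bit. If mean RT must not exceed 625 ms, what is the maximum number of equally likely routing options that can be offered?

10

Information budget: (625 − 350)/80 = 3.4375 bits, so n ≤ 2^3.4375 = 10.834 → at most 10.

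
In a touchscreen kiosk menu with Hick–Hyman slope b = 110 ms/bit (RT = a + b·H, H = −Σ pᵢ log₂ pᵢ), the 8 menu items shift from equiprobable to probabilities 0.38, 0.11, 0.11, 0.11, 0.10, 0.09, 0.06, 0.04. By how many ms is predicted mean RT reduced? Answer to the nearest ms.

38 ms

Equiprobable entropy H₀ = log₂ 8 = 3.0000 bits.
Skewed entropy H = −Σ pᵢ log₂ pᵢ = 2.6554 bits.
ΔRT = b·(H₀ − H) = 110 × 0.3446 = 37.90 ms.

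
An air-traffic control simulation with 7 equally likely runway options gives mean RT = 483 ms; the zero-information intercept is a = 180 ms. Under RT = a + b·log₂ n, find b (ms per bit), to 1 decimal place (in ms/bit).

7 alternatives carry log₂ 7 = 2.8074 bits; the choice cost is 483 − 180 = 303 ms, so b = 303/2.8074 = 107.931 ms/bit.

107.9 ms/bit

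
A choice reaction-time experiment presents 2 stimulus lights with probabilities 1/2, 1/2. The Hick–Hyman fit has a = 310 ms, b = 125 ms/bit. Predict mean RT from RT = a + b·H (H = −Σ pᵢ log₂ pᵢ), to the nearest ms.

Each term −pᵢ log₂ pᵢ: 0.5·1 + 0.5·1; summed, H = 1.000 bits.
Mean RT = a + bH = 310 + 125·1.000 = 435.00 ms.

435 ms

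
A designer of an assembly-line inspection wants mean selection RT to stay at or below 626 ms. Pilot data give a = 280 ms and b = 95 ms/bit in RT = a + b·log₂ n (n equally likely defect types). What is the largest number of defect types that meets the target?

Information budget: (626 − 280)/95 = 3.6421 bits, so n ≤ 2^3.6421 = 12.485 → at most 12.

12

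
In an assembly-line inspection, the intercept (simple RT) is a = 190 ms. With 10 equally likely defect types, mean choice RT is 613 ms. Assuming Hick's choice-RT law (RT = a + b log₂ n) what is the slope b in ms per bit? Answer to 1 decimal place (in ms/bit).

log₂(10) = 3.3219 bits.
b = (RT − a)/log₂ n = (613 − 190) / 3.3219 = 127.336 ms/bit.

127.3 ms/bit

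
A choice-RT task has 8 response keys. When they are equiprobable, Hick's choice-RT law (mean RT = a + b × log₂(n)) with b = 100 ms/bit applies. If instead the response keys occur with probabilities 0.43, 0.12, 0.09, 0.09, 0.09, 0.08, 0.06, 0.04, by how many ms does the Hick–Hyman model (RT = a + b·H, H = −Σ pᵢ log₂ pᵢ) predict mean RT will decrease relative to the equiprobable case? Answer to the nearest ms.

45 ms

The RT saving is b·ΔH. Equiprobable H₀ = log₂(8) = 3.0000 bits; with the given probabilities H = 2.5494 bits.
b·(H₀ − H) = 100 × (3.0000 − 2.5494) = 45.06 ms.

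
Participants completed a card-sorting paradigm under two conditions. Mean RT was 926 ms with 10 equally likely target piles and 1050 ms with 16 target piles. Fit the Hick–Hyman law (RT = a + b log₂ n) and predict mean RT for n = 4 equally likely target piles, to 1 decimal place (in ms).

684.3 ms

RT is linear in log₂ n, so two points fix the line:
  b = (1050 − 926) / (log₂ 16 − log₂ 10) = 124 / (4 − 3.3219) = 182.871 ms/bit
  a = 926 − 182.871 × 3.3219 = 318.514 ms
Then RT(4) = 318.514 + 182.871 × log₂ 4 = 318.514 + 182.871 × 2 ≈ 684.257 ms.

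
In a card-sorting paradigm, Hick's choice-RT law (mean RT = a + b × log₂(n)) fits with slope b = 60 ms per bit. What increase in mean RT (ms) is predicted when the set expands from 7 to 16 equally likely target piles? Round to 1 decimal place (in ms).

71.6 ms

ΔRT = (a + b log₂ n₂) − (a + b log₂ n₁) = b·(log₂ n₂ − log₂ n₁).
log₂(16) − log₂(7) = 4 − 2.8074 = 1.1926.
ΔRT = 60 × 1.1926 = 71.559 ms.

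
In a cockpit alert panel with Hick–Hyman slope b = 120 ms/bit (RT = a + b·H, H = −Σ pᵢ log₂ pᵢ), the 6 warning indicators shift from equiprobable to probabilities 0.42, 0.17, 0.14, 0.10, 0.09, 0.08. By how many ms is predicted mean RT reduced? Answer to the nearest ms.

35 ms

The RT saving is b·ΔH. Equiprobable H₀ = log₂(6) = 2.5850 bits; with the given probabilities H = 2.2937 bits.
b·(H₀ − H) = 120 × (2.5850 − 2.2937) = 34.95 ms.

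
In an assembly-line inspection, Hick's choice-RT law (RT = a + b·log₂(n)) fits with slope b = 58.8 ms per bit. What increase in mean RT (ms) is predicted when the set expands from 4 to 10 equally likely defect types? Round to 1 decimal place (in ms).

77.7 ms

ΔRT = (a + b log₂ n₂) − (a + b log₂ n₁) = b·(log₂ n₂ − log₂ n₁).
log₂(10) − log₂(4) = 3.3219 − 2 = 1.3219.
ΔRT = 58.8 × 1.3219 = 77.729 ms.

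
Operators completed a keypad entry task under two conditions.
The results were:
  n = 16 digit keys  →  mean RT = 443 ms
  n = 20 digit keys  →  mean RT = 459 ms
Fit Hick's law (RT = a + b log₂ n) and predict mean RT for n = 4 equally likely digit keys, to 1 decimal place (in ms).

RT is linear in log₂ n, so two points fix the line:
  b = (459 − 443) / (log₂ 20 − log₂ 16) = 16 / (4.3219 − 4) = 49.701 ms/bit
  a = 443 − 49.701 × 4 = 244.198 ms
Then RT(4) = 244.198 + 49.701 × log₂ 4 = 244.198 + 49.701 × 2 ≈ 343.599 ms.

343.6 ms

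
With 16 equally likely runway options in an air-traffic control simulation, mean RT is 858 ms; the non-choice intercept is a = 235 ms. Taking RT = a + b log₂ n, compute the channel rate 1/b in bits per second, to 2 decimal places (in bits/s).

6.42 bits/s

Choice component = 858 − 235 = 623 ms over log₂(16) = 4 bits.
b = 623 / 4 = 155.750 ms/bit, so 1/b = 6.421 bits/s.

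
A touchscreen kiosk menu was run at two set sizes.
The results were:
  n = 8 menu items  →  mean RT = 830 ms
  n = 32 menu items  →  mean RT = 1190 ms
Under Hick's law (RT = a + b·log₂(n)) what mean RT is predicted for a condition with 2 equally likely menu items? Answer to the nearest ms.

470 ms

Solve the two-equation system in a and b:
  b = (1190 − 830) / (log₂ 32 − log₂ 8) = 360 / (5 − 3) = 180 ms/bit
  a = 830 − 180 × 3 = 290 ms
Then RT(2) = 290 + 180 × log₂ 2 = 290 + 180 × 1 ≈ 470.000 ms.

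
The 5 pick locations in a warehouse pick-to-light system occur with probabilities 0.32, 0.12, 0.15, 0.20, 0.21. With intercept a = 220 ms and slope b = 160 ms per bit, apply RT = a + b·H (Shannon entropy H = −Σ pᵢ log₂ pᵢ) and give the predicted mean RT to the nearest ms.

Entropy contributions −pᵢ log₂ pᵢ: 0.5260, 0.3671, 0.4105, 0.4644, 0.4728; sum H = 2.2409 bits.
RT = a + bH = 220 + 160·2.2409 = 578.54 ms.

579 ms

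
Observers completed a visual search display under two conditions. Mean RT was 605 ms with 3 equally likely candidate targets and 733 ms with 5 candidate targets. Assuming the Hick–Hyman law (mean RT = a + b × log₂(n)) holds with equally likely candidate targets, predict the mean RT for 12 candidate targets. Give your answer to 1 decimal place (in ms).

With log₂ n on the abscissa the relation is linear; from the two conditions:
  b = (733 − 605) / (log₂ 5 − log₂ 3) = 128 / (2.3219 − 1.5850) = 173.685 ms/bit
  a = 605 − 173.685 × 1.5850 = 329.716 ms
Then RT(12) = 329.716 + 173.685 × log₂ 12 = 329.716 + 173.685 × 3.5850 ≈ 952.370 ms.

952.4 ms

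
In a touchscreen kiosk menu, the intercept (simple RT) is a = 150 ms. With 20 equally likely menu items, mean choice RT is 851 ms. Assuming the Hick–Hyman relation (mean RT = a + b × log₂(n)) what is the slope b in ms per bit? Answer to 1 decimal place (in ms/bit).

b = (851 − 150) / log₂(20) = 701 / 4.3219 = 162.196 ms/bit.

162.2 ms/bit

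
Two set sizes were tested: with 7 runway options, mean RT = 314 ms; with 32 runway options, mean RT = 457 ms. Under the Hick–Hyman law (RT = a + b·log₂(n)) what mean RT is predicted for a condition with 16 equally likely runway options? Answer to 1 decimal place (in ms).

Fit slope and intercept:
  b = (457 − 314) / (log₂ 32 − log₂ 7) = 143 / (5 − 2.8074) = 65.218 ms/bit
  a = 314 − 65.218 × 2.8074 = 130.910 ms
Then RT(16) = 130.910 + 65.218 × log₂ 16 = 130.910 + 65.218 × 4 ≈ 391.782 ms.

391.8 ms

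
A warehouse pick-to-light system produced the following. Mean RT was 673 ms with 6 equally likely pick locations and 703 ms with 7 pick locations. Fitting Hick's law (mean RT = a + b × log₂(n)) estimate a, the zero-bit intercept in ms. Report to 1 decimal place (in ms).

b = (RT₂ − RT₁)/(log₂ n₂ − log₂ n₁) = (703 − 673)/(2.8074 − 2.5850) = 134.897 ms/bit.
a = RT₁ − b·log₂ n₁ = 673 − 134.897 × 2.5850 = 324.297 ms.

324.3 ms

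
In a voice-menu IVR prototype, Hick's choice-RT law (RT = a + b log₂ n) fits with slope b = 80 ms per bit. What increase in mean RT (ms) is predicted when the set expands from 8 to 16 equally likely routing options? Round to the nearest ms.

The intercept a cancels: ΔRT = b·(log₂ n₂ − log₂ n₁) = b·log₂(n₂/n₁).
log₂(16) − log₂(8) = log₂(16/8) = log₂(2) = 1.
ΔRT = 80 × 1.0000 = 80.000 ms.

80 ms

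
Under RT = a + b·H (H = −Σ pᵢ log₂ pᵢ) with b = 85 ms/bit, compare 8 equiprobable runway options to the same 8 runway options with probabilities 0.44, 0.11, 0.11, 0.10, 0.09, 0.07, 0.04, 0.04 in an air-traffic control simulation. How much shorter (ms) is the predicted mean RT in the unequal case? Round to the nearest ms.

42 ms

Equiprobable entropy H₀ = log₂ 8 = 3.0000 bits.
Skewed entropy H = −Σ pᵢ log₂ pᵢ = 2.5066 bits.
ΔRT = b·(H₀ − H) = 85 × 0.4934 = 41.94 ms.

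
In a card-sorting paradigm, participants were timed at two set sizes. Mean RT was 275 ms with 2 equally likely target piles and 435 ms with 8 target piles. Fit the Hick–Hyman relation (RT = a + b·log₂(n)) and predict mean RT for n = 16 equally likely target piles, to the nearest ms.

With log₂ n on the abscissa the relation is linear; from the two conditions:
  b = (435 − 275) / (log₂ 8 − log₂ 2) = 160 / (3 − 1) = 80 ms/bit
  a = 275 − 80 × 1 = 195 ms
Then RT(16) = 195 + 80 × log₂ 16 = 195 + 80 × 4 ≈ 515.000 ms.

515 ms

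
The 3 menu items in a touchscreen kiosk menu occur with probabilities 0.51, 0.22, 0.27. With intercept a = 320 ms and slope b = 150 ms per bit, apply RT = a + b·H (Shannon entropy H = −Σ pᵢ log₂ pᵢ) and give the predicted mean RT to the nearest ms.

543 ms

Entropy contributions −pᵢ log₂ pᵢ: 0.4954, 0.4806, 0.5100; sum H = 1.4860 bits.
RT = a + bH = 320 + 150·1.4860 = 542.90 ms.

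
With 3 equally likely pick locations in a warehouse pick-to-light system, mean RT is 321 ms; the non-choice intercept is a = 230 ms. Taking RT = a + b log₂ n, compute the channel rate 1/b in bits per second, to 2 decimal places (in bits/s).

Choice component = 321 − 230 = 91 ms over log₂(3) = 1.5850 bits.
b = 91 / 1.5850 = 57.415 ms/bit, so 1/b = 17.417 bits/s.

17.42 bits/s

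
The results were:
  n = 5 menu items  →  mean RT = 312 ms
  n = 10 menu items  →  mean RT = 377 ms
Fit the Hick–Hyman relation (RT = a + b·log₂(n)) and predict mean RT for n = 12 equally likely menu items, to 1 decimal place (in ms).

394.1 ms

Fit slope and intercept:
  b = (377 − 312) / (log₂ 10 − log₂ 5) = 65 / (3.3219 − 2.3219) = 65.000 ms/bit
  a = 312 − 65.000 × 2.3219 = 161.075 ms
Then RT(12) = 161.075 + 65.000 × log₂ 12 = 161.075 + 65.000 × 3.5850 ≈ 394.097 ms.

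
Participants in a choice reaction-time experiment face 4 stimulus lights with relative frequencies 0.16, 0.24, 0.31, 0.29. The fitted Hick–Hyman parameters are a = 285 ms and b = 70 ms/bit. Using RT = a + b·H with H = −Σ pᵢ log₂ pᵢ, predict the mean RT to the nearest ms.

422 ms

Entropy contributions −pᵢ log₂ pᵢ: 0.4230, 0.4941, 0.5238, 0.5179; sum H = 1.9588 bits.
RT = a + bH = 285 + 70·1.9588 = 422.12 ms.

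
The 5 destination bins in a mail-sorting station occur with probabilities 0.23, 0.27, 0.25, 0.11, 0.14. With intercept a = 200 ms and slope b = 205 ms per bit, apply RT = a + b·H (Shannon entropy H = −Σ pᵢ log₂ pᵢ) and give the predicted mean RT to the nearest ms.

H = 0.23·log₂(1/0.23) + 0.27·log₂(1/0.27) + 0.25·log₂(1/0.25) + 0.11·log₂(1/0.11) + 0.14·log₂(1/0.14) = 2.2451 bits.
RT = 200 + 205 × 2.2451 = 660.24 ms.

660 ms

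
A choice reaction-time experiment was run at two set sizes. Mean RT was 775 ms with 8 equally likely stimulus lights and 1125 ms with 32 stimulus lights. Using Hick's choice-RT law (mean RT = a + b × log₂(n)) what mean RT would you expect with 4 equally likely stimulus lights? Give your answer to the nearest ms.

600 ms

RT is linear in log₂ n, so two points fix the line:
  b = (1125 − 775) / (log₂ 32 − log₂ 8) = 350 / (5 − 3) = 175 ms/bit
  a = 775 − 175 × 3 = 250 ms
Then RT(4) = 250 + 175 × log₂ 4 = 250 + 175 × 2 ≈ 600.000 ms.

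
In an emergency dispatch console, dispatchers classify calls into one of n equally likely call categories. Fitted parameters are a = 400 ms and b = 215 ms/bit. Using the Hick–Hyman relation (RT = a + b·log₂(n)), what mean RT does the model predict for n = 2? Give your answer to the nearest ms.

615 ms

log₂(2) = 1 bits, so RT = 400 + 215 × 1 ≈ 615.000 ms.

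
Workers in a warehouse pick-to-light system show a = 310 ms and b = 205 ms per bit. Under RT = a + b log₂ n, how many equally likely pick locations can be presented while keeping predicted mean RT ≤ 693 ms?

3

Information budget: (693 − 310)/205 = 1.8683 bits, so n ≤ 2^1.8683 = 3.651 → at most 3.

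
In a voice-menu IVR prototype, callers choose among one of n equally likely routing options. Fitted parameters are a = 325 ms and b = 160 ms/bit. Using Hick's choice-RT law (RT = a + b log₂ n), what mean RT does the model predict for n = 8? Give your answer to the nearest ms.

log₂(8) = 3 bits, so RT = 325 + 160 × 3 ≈ 805.000 ms.

805 ms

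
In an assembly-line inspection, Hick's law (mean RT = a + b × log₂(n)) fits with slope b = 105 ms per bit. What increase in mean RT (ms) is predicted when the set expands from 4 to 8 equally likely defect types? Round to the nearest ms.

Only the slope matters, since a is common to both: ΔRT = b·log₂(n₂/n₁).
log₂(8) − log₂(4) = log₂(8/4) = log₂(2) = 1.
ΔRT = 105 × 1.0000 = 105.000 ms.

105 ms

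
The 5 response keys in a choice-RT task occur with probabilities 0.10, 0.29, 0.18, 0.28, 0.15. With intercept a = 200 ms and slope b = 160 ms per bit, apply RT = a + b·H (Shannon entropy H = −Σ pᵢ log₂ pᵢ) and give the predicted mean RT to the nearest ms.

H = 0.10·log₂(1/0.10) + 0.29·log₂(1/0.29) + 0.18·log₂(1/0.18) + 0.28·log₂(1/0.28) + 0.15·log₂(1/0.15) = 2.2202 bits.
RT = 200 + 160 × 2.2202 = 555.23 ms.

555 ms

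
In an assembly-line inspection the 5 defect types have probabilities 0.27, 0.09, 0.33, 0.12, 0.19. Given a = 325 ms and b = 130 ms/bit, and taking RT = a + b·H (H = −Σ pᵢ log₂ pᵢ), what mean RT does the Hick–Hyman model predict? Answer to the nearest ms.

H = 0.27·log₂(1/0.27) + 0.09·log₂(1/0.09) + 0.33·log₂(1/0.33) + 0.12·log₂(1/0.12) + 0.19·log₂(1/0.19) = 2.1728 bits.
RT = 325 + 130 × 2.1728 = 607.46 ms.

607 ms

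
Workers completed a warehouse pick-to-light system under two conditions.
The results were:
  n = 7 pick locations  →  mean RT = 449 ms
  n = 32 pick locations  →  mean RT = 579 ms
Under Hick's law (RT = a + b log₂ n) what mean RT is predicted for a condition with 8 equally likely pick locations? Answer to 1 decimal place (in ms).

RT is linear in log₂ n, so two points fix the line:
  b = (579 − 449) / (log₂ 32 − log₂ 7) = 130 / (5 − 2.8074) = 59.289 ms/bit
  a = 449 − 59.289 × 2.8074 = 282.554 ms
Then RT(8) = 282.554 + 59.289 × log₂ 8 = 282.554 + 59.289 × 3 ≈ 460.422 ms.

460.4 ms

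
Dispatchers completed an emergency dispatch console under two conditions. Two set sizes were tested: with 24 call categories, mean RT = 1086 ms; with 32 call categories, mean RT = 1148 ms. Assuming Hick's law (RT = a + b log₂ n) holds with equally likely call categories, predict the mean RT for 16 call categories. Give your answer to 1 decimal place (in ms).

998.6 ms

Solve the two-equation system in a and b:
  b = (1148 − 1086) / (log₂ 32 − log₂ 24) = 62 / (5 − 4.5850) = 149.384 ms/bit
  a = 1086 − 149.384 × 4.5850 = 401.080 ms
Then RT(16) = 401.080 + 149.384 × log₂ 16 = 401.080 + 149.384 × 4 ≈ 998.616 ms.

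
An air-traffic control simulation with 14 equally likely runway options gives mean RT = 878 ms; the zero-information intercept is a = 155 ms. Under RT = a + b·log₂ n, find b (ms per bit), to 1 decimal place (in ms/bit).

189.9 ms/bit

log₂(14) = 3.8074 bits.
b = (RT − a)/log₂ n = (878 − 155) / 3.8074 = 189.896 ms/bit.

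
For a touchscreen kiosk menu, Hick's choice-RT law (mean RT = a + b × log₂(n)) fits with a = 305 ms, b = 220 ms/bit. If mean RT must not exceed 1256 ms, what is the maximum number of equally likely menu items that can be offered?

20

Set 305 + 220·log₂ n ≤ 1256 → log₂ n ≤ (1256 − 305)/220 = 4.3227.
So n ≤ 2^4.3227 = 20.011; the largest integer n is 20.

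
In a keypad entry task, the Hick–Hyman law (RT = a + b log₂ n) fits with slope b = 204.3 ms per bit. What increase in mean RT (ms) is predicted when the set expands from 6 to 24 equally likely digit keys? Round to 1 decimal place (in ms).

ΔRT = (a + b log₂ n₂) − (a + b log₂ n₁) = b·(log₂ n₂ − log₂ n₁).
log₂(24) − log₂(6) = log₂(24/6) = log₂(4) = 2.
ΔRT = 204.3 × 2.0000 = 408.600 ms.

408.6 ms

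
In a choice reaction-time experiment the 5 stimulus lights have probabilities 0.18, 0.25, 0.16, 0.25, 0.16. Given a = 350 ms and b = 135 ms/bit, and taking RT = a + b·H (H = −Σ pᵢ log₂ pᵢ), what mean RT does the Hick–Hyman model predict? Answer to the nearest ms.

659 ms

Entropy contributions −pᵢ log₂ pᵢ: 0.4453, 0.5000, 0.4230, 0.5000, 0.4230; sum H = 2.2913 bits.
RT = a + bH = 350 + 135·2.2913 = 659.33 ms.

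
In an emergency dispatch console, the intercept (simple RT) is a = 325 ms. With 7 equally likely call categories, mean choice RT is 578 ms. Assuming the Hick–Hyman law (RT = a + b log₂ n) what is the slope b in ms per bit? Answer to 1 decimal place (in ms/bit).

90.1 ms/bit

log₂(7) = 2.8074 bits.
b = (RT − a)/log₂ n = (578 − 325) / 2.8074 = 90.120 ms/bit.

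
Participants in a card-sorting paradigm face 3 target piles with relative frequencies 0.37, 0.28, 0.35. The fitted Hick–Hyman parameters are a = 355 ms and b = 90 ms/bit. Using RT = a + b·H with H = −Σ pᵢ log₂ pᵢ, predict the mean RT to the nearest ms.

497 ms

H = 0.37·log₂(1/0.37) + 0.28·log₂(1/0.28) + 0.35·log₂(1/0.35) = 1.5751 bits.
RT = 355 + 90 × 1.5751 = 496.75 ms.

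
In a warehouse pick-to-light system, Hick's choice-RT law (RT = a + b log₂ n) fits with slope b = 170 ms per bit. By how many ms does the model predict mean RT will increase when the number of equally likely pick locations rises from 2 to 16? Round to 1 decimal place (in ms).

The intercept a cancels: ΔRT = b·(log₂ n₂ − log₂ n₁) = b·log₂(n₂/n₁).
log₂(16) − log₂(2) = log₂(16/2) = log₂(8) = 3.
ΔRT = 170 × 3.0000 = 510.000 ms.

510.0 ms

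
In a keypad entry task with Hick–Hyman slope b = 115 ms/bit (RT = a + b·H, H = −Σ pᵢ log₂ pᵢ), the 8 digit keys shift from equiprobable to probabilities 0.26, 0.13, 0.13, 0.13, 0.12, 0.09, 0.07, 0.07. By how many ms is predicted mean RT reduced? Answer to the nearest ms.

15 ms

Equiprobable entropy H₀ = log₂ 8 = 3.0000 bits.
Skewed entropy H = −Σ pᵢ log₂ pᵢ = 2.8701 bits.
ΔRT = b·(H₀ − H) = 115 × 0.1299 = 14.94 ms.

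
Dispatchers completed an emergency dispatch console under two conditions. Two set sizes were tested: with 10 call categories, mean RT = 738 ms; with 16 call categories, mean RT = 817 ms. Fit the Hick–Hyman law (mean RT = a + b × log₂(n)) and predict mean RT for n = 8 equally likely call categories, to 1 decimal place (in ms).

Solve the two-equation system in a and b:
  b = (817 − 738) / (log₂ 16 − log₂ 10) = 79 / (4 − 3.3219) = 116.507 ms/bit
  a = 738 − 116.507 × 3.3219 = 350.973 ms
Then RT(8) = 350.973 + 116.507 × log₂ 8 = 350.973 + 116.507 × 3 ≈ 700.493 ms.

700.5 ms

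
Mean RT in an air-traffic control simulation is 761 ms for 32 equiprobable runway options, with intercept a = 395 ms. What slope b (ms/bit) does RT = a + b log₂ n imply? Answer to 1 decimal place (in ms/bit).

73.2 ms/bit

log₂(32) = 5 bits.
b = (RT − a)/log₂ n = (761 − 395) / 5 = 73.200 ms/bit.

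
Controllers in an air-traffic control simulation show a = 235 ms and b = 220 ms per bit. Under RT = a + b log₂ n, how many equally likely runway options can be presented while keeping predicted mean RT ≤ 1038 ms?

Information budget: (1038 − 235)/220 = 3.6500 bits, so n ≤ 2^3.6500 = 12.553 → at most 12.

12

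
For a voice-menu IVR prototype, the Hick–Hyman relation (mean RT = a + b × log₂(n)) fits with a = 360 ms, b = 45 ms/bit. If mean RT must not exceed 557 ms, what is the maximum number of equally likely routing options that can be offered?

45·log₂ n ≤ 557 − 360 = 197, giving log₂ n ≤ 4.3778 and n ≤ 20.789. The largest whole number is 20.

20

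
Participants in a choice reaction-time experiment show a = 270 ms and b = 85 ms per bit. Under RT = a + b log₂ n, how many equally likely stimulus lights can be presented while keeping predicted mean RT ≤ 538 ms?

85·log₂ n ≤ 538 − 270 = 268, giving log₂ n ≤ 3.1529 and n ≤ 8.895. The largest whole number is 8.

8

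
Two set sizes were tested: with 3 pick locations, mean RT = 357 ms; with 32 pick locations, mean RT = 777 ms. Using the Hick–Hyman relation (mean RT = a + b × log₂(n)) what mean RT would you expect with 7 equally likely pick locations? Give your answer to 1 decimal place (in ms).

With log₂ n on the abscissa the relation is linear; from the two conditions:
  b = (777 − 357) / (log₂ 32 − log₂ 3) = 420 / (5 − 1.5850) = 122.985 ms/bit
  a = 357 − 122.985 × 1.5850 = 162.073 ms
Then RT(7) = 162.073 + 122.985 × log₂ 7 = 162.073 + 122.985 × 2.8074 ≈ 507.337 ms.

507.3 ms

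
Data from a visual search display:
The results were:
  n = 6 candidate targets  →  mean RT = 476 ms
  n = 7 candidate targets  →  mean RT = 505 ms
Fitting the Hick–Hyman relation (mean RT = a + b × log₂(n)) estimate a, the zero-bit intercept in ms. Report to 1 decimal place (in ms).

Slope: b = (505 − 476) / (log₂ 7 − log₂ 6) = 29/0.2224 = 130.400 ms/bit.
Intercept: a = 476 − 130.400·log₂(6) = 138.921 ms.

138.9 ms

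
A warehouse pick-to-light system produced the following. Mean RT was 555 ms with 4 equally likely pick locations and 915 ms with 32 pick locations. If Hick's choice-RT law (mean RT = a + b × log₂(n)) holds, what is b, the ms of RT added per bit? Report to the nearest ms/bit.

120 ms/bit

Slope: b = (915 − 555) / (log₂ 32 − log₂ 4) = 360/3.0000 = 120 ms/bit.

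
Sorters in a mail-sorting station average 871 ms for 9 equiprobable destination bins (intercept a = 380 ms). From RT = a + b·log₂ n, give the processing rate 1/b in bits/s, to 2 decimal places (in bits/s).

b = (871 − 380)/log₂ 9 = 491/3.1699 = 154.893 ms per bit = 0.15489 s/bit; the reciprocal is 6.456 bits/s.

6.46 bits/s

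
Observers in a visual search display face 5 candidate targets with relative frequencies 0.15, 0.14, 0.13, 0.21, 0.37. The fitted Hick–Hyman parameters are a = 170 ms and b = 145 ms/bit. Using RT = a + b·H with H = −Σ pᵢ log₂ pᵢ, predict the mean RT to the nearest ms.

H = 0.15·log₂(1/0.15) + 0.14·log₂(1/0.14) + 0.13·log₂(1/0.13) + 0.21·log₂(1/0.21) + 0.37·log₂(1/0.37) = 2.1939 bits.
RT = 170 + 145 × 2.1939 = 488.11 ms.

488 ms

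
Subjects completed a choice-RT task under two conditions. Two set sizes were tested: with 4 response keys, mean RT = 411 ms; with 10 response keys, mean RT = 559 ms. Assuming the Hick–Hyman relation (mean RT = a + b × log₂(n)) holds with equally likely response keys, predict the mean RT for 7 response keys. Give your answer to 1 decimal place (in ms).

501.4 ms

Fit slope and intercept:
  b = (559 − 411) / (log₂ 10 − log₂ 4) = 148 / (3.3219 − 2) = 111.958 ms/bit
  a = 411 − 111.958 × 2 = 187.085 ms
Then RT(7) = 187.085 + 111.958 × log₂ 7 = 187.085 + 111.958 × 2.8074 ≈ 501.390 ms.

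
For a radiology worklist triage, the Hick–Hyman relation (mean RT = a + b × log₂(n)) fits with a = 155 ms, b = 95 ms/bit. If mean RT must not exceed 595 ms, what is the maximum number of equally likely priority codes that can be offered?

Information budget: (595 − 155)/95 = 4.6316 bits, so n ≤ 2^4.6316 = 24.788 → at most 24.

24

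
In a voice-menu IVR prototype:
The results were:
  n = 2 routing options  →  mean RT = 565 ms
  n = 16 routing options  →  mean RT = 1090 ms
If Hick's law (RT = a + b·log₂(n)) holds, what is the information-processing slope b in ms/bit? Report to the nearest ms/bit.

b = (RT₂ − RT₁)/(log₂ n₂ − log₂ n₁) = (1090 − 565)/(4 − 1) = 175 ms/bit.

175 ms/bit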